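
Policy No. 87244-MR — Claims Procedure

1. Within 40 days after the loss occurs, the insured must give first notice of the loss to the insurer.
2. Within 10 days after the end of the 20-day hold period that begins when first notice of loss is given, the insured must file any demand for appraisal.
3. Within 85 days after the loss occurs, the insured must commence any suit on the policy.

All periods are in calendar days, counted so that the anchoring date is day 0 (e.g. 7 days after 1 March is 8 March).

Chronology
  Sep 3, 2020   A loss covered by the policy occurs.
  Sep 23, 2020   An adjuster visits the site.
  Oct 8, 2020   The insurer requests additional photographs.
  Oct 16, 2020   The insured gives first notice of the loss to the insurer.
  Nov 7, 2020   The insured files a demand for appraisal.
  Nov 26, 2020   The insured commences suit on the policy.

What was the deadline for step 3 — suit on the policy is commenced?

Step 3 runs from Sep 3, 2020, when the loss occurs. 85 days after Sep 3, 2020 is Nov 27, 2020.

Nov 27, 2020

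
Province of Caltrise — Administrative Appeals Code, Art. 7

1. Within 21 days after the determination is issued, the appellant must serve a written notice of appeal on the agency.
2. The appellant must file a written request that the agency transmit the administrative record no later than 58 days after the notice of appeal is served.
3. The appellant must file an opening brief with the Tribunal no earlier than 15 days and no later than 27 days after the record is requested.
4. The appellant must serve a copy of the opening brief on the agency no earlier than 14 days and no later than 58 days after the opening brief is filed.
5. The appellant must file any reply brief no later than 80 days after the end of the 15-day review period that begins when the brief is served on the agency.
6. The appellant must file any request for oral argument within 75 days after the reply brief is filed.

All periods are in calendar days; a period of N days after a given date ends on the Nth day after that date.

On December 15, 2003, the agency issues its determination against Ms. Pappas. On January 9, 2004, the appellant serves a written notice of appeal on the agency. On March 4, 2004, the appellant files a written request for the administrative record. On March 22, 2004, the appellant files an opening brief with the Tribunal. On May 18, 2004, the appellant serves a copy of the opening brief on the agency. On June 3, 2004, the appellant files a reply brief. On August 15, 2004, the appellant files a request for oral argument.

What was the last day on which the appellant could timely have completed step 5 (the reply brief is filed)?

August 21, 2004

The brief is served on the agency on May 18, 2004; the 15-day review period therefore ends June 2, 2004, and step 5 runs from that date. 80 days after June 2, 2004 is August 21, 2004.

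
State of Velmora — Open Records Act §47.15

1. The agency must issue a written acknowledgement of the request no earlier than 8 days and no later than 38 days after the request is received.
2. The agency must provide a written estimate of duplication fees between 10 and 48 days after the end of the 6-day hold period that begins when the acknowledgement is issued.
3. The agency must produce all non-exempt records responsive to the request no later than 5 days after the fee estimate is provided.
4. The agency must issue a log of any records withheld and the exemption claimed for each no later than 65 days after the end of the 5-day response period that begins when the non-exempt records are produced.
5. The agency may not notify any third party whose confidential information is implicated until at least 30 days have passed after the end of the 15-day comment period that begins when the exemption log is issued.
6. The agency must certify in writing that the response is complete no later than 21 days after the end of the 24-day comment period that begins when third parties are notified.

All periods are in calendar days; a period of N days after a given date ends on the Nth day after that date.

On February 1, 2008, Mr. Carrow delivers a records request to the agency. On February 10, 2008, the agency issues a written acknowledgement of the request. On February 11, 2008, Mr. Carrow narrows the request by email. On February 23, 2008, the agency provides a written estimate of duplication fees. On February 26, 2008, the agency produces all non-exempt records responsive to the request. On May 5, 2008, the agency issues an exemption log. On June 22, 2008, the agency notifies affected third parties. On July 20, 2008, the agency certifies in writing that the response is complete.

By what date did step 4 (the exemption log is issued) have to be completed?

The non-exempt records are produced on February 26, 2008; the 5-day response period therefore ends March 2, 2008, and step 4 runs from that date. 65 days after March 2, 2008 is May 6, 2008.

May 6, 2008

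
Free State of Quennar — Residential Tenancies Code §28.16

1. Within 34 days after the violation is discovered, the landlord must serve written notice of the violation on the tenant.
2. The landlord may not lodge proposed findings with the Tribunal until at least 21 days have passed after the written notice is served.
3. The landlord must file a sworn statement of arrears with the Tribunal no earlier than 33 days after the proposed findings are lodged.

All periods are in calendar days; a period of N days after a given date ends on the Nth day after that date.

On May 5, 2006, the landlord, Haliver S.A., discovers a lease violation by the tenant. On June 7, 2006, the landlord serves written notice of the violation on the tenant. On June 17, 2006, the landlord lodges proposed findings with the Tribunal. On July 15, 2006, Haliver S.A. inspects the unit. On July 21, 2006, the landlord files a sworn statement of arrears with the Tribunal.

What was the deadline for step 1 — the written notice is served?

Step 1 runs from May 5, 2006, when the violation is discovered. 34 days after May 5, 2006 is June 8, 2006.

June 8, 2006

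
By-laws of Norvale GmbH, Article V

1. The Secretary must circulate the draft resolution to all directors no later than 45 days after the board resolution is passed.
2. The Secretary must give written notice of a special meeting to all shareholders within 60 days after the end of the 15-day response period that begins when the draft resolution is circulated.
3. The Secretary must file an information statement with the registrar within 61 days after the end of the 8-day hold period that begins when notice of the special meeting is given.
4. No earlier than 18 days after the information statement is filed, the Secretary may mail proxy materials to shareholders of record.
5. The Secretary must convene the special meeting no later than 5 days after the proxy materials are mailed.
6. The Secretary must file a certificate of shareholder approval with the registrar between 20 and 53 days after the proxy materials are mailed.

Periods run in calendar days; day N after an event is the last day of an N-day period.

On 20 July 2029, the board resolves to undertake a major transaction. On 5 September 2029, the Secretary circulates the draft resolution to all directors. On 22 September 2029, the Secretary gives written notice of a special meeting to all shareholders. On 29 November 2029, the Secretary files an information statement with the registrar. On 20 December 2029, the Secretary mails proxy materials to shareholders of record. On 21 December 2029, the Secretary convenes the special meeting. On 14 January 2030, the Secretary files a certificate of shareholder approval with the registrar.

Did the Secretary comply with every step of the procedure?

No

Step 1 — counting 45 days from 20 July 2029 (when the board resolution is passed) gives a deadline of 3 September 2029; done 5 September 2029 — 2 days late.
That is the first point of non-compliance.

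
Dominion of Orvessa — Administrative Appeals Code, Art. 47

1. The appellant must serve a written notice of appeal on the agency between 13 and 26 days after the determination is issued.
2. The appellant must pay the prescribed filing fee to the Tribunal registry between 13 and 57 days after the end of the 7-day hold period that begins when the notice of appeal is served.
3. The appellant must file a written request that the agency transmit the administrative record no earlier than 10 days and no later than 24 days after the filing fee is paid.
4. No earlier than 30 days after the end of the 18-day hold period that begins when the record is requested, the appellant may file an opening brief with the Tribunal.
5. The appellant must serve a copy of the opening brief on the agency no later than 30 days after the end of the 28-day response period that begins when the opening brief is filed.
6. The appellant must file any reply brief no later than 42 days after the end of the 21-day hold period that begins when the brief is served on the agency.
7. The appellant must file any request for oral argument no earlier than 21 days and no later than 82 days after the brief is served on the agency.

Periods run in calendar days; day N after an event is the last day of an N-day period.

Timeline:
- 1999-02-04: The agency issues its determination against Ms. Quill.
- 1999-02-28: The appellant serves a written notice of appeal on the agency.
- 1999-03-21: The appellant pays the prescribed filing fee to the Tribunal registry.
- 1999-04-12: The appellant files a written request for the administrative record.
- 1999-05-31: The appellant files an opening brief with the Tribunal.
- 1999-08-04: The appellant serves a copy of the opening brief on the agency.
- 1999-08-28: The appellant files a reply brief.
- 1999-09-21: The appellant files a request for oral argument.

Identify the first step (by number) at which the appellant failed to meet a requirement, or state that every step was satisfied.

(1) the permitted window runs from 1999-02-04 + 13 = 1999-02-17 to 1999-02-04 + 26 = 1999-03-02; done 1999-02-28, which is between those dates.
(2) the permitted window runs from 1999-03-07 + 13 = 1999-03-20 to 1999-03-07 + 57 = 1999-05-03; done 1999-03-21 — within the window.
(3) the permitted window runs from 1999-03-21 + 10 = 1999-03-31 to 1999-03-21 + 24 = 1999-04-14; done 1999-04-12, which is between those dates.
(4) permitted from 1999-04-30 + 30 days = 1999-05-30 onward; done 1999-05-31 — permitted.
(5) due by 1999-06-28 + 30 days = 1999-07-28; not done until 1999-08-04, 7 days after the deadline.

Step 5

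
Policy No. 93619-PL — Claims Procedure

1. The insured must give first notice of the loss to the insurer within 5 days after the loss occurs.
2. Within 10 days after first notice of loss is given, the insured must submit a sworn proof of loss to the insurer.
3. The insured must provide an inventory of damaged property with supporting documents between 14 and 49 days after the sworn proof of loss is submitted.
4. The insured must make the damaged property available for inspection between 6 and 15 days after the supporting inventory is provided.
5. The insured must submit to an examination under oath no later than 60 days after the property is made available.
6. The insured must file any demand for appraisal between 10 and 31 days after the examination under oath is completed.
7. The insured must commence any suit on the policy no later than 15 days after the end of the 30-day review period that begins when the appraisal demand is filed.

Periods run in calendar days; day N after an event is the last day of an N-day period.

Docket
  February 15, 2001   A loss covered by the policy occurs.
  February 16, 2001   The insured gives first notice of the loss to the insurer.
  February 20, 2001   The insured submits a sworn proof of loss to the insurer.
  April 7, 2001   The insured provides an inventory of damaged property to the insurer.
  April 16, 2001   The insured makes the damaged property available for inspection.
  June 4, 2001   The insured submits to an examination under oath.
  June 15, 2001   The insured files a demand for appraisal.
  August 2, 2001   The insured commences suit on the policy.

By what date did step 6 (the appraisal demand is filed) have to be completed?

Step 6 runs from June 4, 2001, when the examination under oath is completed. The window is 10–31 days after June 4, 2001; it closes on July 5, 2001.

July 5, 2001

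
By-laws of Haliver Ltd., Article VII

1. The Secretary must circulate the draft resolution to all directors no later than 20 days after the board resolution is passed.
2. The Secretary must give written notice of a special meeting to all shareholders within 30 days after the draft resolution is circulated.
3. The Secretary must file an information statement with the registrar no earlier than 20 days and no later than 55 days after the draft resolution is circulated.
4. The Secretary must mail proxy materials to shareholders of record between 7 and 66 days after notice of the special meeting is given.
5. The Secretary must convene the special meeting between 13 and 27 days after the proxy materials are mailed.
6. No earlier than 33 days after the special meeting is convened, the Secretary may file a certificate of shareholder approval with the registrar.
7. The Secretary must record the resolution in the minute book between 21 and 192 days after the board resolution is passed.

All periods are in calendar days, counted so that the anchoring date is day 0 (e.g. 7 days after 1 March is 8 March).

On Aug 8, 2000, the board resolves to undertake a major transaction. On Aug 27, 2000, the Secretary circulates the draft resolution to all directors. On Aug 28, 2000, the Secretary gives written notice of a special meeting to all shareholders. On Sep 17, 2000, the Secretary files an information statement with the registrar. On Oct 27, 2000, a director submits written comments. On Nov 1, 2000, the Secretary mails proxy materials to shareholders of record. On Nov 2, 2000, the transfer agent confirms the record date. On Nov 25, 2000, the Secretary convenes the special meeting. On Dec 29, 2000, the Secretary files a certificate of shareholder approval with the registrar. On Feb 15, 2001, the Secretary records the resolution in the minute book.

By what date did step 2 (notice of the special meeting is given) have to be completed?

Sep 26, 2000

Step 2 runs from Aug 27, 2000, when the draft resolution is circulated. 30 days after Aug 27, 2000 is Sep 26, 2000.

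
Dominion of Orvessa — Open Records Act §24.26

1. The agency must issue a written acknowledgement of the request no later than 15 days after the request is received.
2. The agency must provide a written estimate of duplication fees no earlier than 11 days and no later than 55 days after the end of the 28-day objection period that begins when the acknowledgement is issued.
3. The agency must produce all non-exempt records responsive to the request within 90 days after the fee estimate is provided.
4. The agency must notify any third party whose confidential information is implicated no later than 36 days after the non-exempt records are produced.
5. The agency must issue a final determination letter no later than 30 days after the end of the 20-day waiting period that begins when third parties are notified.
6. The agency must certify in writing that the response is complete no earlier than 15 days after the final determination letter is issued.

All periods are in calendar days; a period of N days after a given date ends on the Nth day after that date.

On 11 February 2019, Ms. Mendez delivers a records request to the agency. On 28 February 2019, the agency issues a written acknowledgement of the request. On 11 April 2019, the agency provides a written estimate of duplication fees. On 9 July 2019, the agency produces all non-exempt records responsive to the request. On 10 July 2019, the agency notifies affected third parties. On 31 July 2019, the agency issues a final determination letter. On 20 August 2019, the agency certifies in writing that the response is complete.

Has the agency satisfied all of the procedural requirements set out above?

No

Step 1: 15 days after 11 February 2019 (when the request is received) is 26 February 2019; not done until 28 February 2019, 2 days after the deadline.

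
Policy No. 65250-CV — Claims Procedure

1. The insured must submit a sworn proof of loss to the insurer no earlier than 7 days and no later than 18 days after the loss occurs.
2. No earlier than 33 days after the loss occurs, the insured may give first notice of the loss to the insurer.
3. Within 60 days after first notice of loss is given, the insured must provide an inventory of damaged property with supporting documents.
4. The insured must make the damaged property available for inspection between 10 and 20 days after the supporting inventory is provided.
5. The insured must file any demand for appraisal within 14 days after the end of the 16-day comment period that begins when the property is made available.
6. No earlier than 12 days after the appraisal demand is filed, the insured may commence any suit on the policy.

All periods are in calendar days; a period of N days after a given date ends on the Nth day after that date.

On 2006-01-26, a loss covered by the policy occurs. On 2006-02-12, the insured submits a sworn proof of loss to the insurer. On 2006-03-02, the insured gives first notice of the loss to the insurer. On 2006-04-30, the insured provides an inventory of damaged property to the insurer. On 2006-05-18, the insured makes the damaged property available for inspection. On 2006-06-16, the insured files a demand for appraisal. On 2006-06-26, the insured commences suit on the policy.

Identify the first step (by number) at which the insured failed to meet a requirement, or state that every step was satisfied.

Step 1: the window is 7–18 days after 2006-01-26 (when the loss occurs), so 2006-02-02 through 2006-02-13; 2006-02-12 falls inside that range.
Step 2: the earliest permitted date is 33 days after 2006-01-26 (when the loss occurs), i.e. 2006-02-28; done 2006-03-02, after the minimum wait.
Step 3: 60 days after 2006-03-02 (when first notice of loss is given) is 2006-05-01; completed 2006-04-30, before the deadline.
Step 4: the window is 10–20 days after 2006-04-30 (when the supporting inventory is provided), so 2006-05-10 through 2006-05-20; 2006-05-18 falls inside that range.
Step 5: 14 days after 2006-06-03 (end of the 16-day comment period, which began when the property is made available on 2006-05-18) is 2006-06-17; completed 2006-06-16, before the deadline.
Step 6: the earliest permitted date is 12 days after 2006-06-16 (when the appraisal demand is filed), i.e. 2006-06-28; done 2006-06-26 — 2 days too early.

Step 6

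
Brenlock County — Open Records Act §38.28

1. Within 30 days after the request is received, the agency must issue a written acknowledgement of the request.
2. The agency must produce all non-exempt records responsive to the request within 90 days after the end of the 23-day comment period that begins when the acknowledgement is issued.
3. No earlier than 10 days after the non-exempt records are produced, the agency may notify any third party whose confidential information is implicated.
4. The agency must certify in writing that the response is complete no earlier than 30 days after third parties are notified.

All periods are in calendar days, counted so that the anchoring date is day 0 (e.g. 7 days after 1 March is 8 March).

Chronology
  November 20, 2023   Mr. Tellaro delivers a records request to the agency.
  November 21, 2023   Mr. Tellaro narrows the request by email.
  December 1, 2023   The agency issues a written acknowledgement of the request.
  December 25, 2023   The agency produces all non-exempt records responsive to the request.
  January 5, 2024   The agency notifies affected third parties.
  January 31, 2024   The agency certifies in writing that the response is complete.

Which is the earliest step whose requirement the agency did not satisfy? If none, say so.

Step 4

(1) due by November 20, 2023 + 30 days = December 20, 2023; December 1, 2023 is within that limit.
(2) due by December 24, 2023 + 90 days = March 23, 2024; December 25, 2023 is within that limit.
(3) permitted from December 25, 2023 + 10 days = January 4, 2024 onward; done January 5, 2024, after the minimum wait.
(4) permitted from January 5, 2024 + 30 days = February 4, 2024 onward; done January 31, 2024 — 4 days too early.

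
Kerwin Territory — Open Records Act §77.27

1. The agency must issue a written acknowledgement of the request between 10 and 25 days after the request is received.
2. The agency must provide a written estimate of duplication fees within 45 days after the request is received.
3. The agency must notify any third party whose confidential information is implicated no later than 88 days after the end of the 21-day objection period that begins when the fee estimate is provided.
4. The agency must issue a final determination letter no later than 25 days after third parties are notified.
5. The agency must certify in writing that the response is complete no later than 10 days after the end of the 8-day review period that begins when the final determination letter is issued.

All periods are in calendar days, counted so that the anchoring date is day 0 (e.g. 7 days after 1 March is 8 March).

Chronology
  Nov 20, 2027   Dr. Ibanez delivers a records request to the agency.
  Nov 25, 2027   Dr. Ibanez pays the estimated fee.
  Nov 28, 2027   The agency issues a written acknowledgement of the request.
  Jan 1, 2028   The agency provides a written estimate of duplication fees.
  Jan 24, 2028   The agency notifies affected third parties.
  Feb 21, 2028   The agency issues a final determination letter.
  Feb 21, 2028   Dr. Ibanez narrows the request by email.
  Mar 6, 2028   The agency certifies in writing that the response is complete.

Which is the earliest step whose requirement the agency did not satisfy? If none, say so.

Step 1 — 10 and 25 days from Nov 20, 2027 (when the request is received) are Nov 30, 2027 and Dec 15, 2027 respectively; done Nov 28, 2027 — 2 days before the window opened.

Step 1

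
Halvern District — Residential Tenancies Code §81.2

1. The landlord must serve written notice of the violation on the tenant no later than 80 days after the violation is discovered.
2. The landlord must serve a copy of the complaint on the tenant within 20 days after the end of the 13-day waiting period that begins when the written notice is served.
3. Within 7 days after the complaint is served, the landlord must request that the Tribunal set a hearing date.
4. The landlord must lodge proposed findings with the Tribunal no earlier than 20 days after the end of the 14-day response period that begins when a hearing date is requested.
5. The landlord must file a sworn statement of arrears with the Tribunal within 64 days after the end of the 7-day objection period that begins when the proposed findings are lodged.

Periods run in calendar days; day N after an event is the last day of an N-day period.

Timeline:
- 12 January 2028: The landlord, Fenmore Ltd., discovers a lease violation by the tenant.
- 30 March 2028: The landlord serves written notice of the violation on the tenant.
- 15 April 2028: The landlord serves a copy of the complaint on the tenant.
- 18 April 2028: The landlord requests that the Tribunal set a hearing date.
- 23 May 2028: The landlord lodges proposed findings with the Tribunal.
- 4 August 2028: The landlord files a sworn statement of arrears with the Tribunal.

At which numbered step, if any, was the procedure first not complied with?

Step 1 — counting 80 days from 12 January 2028 (when the violation is discovered) gives a deadline of 1 April 2028; 30 March 2028 is within that limit.
Step 2 — counting 20 days from 12 April 2028 (end of the 13-day waiting period, which began when the written notice is served on 30 March 2028) gives a deadline of 2 May 2028; completed 15 April 2028, before the deadline.
Step 3 — counting 7 days from 15 April 2028 (when the complaint is served) gives a deadline of 22 April 2028; 18 April 2028 is within that limit.
Step 4 — must wait 20 days from 2 May 2028 (end of the 14-day response period, which began when a hearing date is requested on 18 April 2028), so not before 22 May 2028; done 23 May 2028, after the minimum wait.
Step 5 — counting 64 days from 30 May 2028 (end of the 7-day objection period, which began when the proposed findings are lodged on 23 May 2028) gives a deadline of 2 August 2028; 4 August 2028 misses that deadline by 2 days.
The analysis stops there.

Step 5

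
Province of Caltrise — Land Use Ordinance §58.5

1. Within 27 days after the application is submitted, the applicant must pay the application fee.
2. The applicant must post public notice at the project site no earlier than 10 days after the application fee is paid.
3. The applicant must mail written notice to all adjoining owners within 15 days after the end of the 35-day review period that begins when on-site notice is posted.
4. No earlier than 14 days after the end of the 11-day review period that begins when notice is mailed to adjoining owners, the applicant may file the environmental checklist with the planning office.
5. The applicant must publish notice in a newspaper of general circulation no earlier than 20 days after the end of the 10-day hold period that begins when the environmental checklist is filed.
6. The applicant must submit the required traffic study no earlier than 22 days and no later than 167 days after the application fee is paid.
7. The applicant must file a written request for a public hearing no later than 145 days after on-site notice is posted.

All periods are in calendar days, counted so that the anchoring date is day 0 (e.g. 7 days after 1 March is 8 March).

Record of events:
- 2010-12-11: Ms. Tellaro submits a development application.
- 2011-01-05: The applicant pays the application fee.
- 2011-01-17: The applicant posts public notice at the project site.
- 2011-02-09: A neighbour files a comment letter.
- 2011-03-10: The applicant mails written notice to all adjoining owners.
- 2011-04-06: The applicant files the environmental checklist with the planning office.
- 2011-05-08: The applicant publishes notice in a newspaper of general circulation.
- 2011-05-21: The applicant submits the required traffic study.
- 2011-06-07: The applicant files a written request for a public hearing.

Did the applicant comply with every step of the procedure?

No

Step 1: 27 days after 2010-12-11 (when the application is submitted) is 2011-01-07; completed 2011-01-05, before the deadline.
Step 2: the earliest permitted date is 10 days after 2011-01-05 (when the application fee is paid), i.e. 2011-01-15; done 2011-01-17, after the minimum wait.
Step 3: 15 days after 2011-02-21 (end of the 35-day review period, which began when on-site notice is posted on 2011-01-17) is 2011-03-08; not done until 2011-03-10, 2 days after the deadline.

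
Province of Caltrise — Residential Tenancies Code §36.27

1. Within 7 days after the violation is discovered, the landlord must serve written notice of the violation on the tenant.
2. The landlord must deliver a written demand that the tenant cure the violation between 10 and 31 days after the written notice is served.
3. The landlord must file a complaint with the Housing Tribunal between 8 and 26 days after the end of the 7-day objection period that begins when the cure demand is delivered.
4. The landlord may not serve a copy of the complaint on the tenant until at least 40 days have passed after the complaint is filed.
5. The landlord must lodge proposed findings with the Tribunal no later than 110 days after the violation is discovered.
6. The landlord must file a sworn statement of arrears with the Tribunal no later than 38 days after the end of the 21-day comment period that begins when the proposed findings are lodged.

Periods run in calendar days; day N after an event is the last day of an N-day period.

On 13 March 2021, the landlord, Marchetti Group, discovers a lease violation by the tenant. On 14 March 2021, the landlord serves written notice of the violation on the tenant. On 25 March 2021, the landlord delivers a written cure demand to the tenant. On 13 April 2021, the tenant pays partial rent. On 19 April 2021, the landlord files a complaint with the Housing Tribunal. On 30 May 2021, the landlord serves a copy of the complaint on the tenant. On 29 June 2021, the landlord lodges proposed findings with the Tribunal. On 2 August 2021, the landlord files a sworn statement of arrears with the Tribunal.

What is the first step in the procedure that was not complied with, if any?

Step 1: 7 days after 13 March 2021 (when the violation is discovered) is 20 March 2021; 14 March 2021 is within that limit.
Step 2: the window is 10–31 days after 14 March 2021 (when the written notice is served), so 24 March 2021 through 14 April 2021; done 25 March 2021, which is between those dates.
Step 3: the window is 8–26 days after 1 April 2021 (end of the 7-day objection period, which began when the cure demand is delivered on 25 March 2021), so 9 April 2021 through 27 April 2021; 19 April 2021 falls inside that range.
Step 4: the earliest permitted date is 40 days after 19 April 2021 (when the complaint is filed), i.e. 29 May 2021; 30 May 2021 is on or after that date.
Step 5: 110 days after 13 March 2021 (when the violation is discovered) is 1 July 2021; completed 29 June 2021, before the deadline.
Step 6: 38 days after 20 July 2021 (end of the 21-day comment period, which began when the proposed findings are lodged on 29 June 2021) is 27 August 2021; completed 2 August 2021, before the deadline.

None — every step was satisfied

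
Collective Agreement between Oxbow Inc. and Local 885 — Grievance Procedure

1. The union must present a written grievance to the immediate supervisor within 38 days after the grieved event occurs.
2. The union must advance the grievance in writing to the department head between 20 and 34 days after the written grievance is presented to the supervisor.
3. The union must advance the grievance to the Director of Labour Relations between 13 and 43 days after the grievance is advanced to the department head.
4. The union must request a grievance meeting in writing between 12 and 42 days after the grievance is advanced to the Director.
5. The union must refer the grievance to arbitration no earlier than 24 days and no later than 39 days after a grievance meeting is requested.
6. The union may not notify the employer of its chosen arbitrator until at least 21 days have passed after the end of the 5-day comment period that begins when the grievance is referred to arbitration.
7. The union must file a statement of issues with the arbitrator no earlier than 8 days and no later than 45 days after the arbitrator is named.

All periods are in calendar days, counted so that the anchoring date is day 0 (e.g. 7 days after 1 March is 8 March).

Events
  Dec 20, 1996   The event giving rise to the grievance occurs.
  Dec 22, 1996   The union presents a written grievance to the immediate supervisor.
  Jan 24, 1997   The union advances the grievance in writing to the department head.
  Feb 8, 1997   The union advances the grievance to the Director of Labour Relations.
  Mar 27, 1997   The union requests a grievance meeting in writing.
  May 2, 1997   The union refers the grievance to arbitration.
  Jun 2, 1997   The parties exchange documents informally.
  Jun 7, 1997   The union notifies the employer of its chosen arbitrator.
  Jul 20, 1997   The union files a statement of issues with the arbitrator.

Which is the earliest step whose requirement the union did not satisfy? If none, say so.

Step 4

Step 1 — counting 38 days from Dec 20, 1996 (when the grieved event occurs) gives a deadline of Jan 27, 1997; completed Dec 22, 1996, before the deadline.
Step 2 — 20 and 34 days from Dec 22, 1996 (when the written grievance is presented to the supervisor) are Jan 11, 1997 and Jan 25, 1997 respectively; Jan 24, 1997 falls inside that range.
Step 3 — 13 and 43 days from Jan 24, 1997 (when the grievance is advanced to the department head) are Feb 6, 1997 and Mar 8, 1997 respectively; done Feb 8, 1997 — within the window.
Step 4 — 12 and 42 days from Feb 8, 1997 (when the grievance is advanced to the Director) are Feb 20, 1997 and Mar 22, 1997 respectively; done Mar 27, 1997 — 5 days after the window closed.
No need to go further; step 4 was not satisfied.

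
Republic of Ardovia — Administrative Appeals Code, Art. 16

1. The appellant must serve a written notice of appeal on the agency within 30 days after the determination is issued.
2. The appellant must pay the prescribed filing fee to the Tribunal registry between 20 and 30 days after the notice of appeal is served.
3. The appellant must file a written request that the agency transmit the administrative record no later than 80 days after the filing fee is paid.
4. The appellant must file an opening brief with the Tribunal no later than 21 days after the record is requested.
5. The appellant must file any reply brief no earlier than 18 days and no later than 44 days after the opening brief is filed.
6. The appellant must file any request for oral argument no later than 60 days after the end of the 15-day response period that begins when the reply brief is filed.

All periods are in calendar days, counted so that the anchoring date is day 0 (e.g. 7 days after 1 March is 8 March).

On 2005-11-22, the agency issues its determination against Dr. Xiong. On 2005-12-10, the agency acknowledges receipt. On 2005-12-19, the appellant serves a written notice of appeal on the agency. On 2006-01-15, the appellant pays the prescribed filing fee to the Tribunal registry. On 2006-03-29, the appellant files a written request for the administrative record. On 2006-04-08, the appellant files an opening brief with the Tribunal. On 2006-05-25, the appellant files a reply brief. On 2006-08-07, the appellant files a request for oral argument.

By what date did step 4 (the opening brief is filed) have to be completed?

Step 4 runs from 2006-03-29, when the record is requested. 21 days after 2006-03-29 is 2006-04-19.

2006-04-19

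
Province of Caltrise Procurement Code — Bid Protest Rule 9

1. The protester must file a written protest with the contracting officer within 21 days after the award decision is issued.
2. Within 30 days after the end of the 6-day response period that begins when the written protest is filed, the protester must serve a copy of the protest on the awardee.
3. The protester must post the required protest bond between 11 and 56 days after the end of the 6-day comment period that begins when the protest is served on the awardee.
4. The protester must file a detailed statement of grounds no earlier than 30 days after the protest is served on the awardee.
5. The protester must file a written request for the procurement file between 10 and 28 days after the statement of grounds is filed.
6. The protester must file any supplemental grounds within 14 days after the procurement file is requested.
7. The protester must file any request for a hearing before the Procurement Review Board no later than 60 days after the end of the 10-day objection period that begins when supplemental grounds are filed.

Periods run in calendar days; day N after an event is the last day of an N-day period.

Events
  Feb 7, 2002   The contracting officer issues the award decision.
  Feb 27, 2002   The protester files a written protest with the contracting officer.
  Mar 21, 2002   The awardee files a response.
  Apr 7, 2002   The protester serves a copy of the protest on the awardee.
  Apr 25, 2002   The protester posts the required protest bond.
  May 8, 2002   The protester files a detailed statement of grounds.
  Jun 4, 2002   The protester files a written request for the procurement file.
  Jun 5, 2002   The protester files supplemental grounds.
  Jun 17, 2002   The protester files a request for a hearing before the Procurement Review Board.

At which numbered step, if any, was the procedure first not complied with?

Step 1 — counting 21 days from Feb 7, 2002 (when the award decision is issued) gives a deadline of Feb 28, 2002; completed Feb 27, 2002, before the deadline.
Step 2 — counting 30 days from Mar 5, 2002 (end of the 6-day response period, which began when the written protest is filed on Feb 27, 2002) gives a deadline of Apr 4, 2002; Apr 7, 2002 misses that deadline by 3 days.
The analysis stops there.

Step 2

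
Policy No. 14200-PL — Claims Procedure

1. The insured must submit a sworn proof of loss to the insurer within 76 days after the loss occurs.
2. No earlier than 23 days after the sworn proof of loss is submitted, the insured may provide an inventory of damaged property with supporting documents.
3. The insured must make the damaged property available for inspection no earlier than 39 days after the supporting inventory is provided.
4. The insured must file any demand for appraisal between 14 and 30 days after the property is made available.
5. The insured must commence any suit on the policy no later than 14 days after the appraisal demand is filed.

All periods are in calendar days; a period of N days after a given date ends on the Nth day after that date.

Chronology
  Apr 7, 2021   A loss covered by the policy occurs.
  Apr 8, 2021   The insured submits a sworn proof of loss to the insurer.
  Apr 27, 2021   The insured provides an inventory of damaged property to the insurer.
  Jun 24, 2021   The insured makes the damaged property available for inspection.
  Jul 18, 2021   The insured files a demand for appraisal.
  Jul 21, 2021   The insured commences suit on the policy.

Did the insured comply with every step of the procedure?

Step 1: 76 days after Apr 7, 2021 (when the loss occurs) is Jun 22, 2021; completed Apr 8, 2021, before the deadline.
Step 2: the earliest permitted date is 23 days after Apr 8, 2021 (when the sworn proof of loss is submitted), i.e. May 1, 2021; Apr 27, 2021 is 4 days before the earliest permitted date.
The procedure was therefore not followed at step 2.

No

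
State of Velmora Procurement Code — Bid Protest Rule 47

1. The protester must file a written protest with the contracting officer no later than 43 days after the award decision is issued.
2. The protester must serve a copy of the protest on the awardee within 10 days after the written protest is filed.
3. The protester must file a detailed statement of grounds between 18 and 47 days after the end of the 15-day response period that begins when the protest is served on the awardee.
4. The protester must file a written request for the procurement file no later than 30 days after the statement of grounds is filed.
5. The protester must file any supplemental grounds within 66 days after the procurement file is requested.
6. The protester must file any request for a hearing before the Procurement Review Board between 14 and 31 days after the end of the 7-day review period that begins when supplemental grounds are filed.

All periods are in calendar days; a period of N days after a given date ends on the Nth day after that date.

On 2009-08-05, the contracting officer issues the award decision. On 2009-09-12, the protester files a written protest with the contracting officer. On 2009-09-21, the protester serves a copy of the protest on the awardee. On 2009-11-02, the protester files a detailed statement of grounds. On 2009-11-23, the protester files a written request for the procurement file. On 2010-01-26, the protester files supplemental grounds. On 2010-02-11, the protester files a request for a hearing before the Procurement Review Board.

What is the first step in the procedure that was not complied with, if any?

Step 6

(1) due by 2009-08-05 + 43 days = 2009-09-17; done 2009-09-12 — timely.
(2) due by 2009-09-12 + 10 days = 2009-09-22; 2009-09-21 is within that limit.
(3) the permitted window runs from 2009-10-06 + 18 = 2009-10-24 to 2009-10-06 + 47 = 2009-11-22; done 2009-11-02 — within the window.
(4) due by 2009-11-02 + 30 days = 2009-12-02; completed 2009-11-23, before the deadline.
(5) due by 2009-11-23 + 66 days = 2010-01-28; 2010-01-26 is within that limit.
(6) the permitted window runs from 2010-02-02 + 14 = 2010-02-16 to 2010-02-02 + 31 = 2010-03-05; done 2010-02-11 — 5 days before the window opened.
No need to go further; step 6 was not satisfied.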